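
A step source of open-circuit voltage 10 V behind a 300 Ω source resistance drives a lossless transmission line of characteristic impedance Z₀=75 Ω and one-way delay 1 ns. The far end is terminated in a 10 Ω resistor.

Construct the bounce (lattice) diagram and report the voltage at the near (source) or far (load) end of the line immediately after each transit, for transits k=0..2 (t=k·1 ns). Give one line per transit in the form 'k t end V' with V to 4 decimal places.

Γ_L=-0.764706, Γ_S=0.600000; launch V₁=10·75/375=2.000000
k=0 src: V=2.0000
k=1 load: inc=2.000000, refl=2.000000·-0.764706=-1.5294; V=0.000000+2.000000+-1.529412=0.4706
k=2 src: inc=-1.529412, refl=-1.529412·0.600000=-0.9176; V=2.000000+-1.529412+-0.917647=-0.4471

0 0 source 2.0000
1 1 load 0.4706
2 2 source -0.4471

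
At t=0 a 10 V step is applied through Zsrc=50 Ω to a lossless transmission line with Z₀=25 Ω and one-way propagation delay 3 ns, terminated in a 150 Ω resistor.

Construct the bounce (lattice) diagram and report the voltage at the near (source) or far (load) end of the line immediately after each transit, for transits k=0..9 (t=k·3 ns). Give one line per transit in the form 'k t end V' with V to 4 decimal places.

Γ_L=0.714286, Γ_S=0.333333; launch V₁=10·25/75=3.333333
k=0 src: V=3.3333
k=1 load: inc=3.333333, refl=3.333333·0.714286=2.3810; V=0.000000+3.333333+2.380952=5.7143
k=2 src: inc=2.380952, refl=2.380952·0.333333=0.7937; V=3.333333+2.380952+0.793651=6.5079
k=3 load: inc=0.793651, refl=0.793651·0.714286=0.5669; V=5.714286+0.793651+0.566893=7.0748
k=4 src: inc=0.566893, refl=0.566893·0.333333=0.1890; V=6.507937+0.566893+0.188964=7.2638
k=5 load: inc=0.188964, refl=0.188964·0.714286=0.1350; V=7.074830+0.188964+0.134975=7.3988
k=6 src: inc=0.134975, refl=0.134975·0.333333=0.0450; V=7.263794+0.134975+0.044992=7.4438
k=7 load: inc=0.044992, refl=0.044992·0.714286=0.0321; V=7.398769+0.044992+0.032137=7.4759
k=8 src: inc=0.032137, refl=0.032137·0.333333=0.0107; V=7.443761+0.032137+0.010712=7.4866
k=9 load: inc=0.010712, refl=0.010712·0.714286=0.0077; V=7.475897+0.010712+0.007652=7.4943

0 0 source 3.3333
1 3 load 5.7143
2 6 source 6.5079
3 9 load 7.0748
4 12 source 7.2638
5 15 load 7.3988
6 18 source 7.4438
7 21 load 7.4759
8 24 source 7.4866
9 27 load 7.4943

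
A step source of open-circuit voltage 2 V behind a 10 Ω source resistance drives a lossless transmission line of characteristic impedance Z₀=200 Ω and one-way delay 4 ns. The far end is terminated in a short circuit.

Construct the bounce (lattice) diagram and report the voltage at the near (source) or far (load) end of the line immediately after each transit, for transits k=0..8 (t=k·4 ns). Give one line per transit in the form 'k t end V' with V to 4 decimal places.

0 0 source 1.9048
1 4 load 0.0000
2 8 source 1.7234
3 12 load 0.0000
4 16 source 1.5592
5 20 load 0.0000
6 24 source 1.4107
7 28 load 0.0000
8 32 source 1.2764

Γ_L=-1.000000, Γ_S=-0.904762; launch V₁=2·200/210=1.904762
k=0 src: V=1.9048
k=1 load: inc=1.904762, refl=1.904762·-1.000000=-1.9048; V=0.000000+1.904762+-1.904762=0.0000
k=2 src: inc=-1.904762, refl=-1.904762·-0.904762=1.7234; V=1.904762+-1.904762+1.723356=1.7234
k=3 load: inc=1.723356, refl=1.723356·-1.000000=-1.7234; V=0.000000+1.723356+-1.723356=0.0000
k=4 src: inc=-1.723356, refl=-1.723356·-0.904762=1.5592; V=1.723356+-1.723356+1.559227=1.5592
k=5 load: inc=1.559227, refl=1.559227·-1.000000=-1.5592; V=0.000000+1.559227+-1.559227=0.0000
k=6 src: inc=-1.559227, refl=-1.559227·-0.904762=1.4107; V=1.559227+-1.559227+1.410729=1.4107
k=7 load: inc=1.410729, refl=1.410729·-1.000000=-1.4107; V=0.000000+1.410729+-1.410729=0.0000
k=8 src: inc=-1.410729, refl=-1.410729·-0.904762=1.2764; V=1.410729+-1.410729+1.276374=1.2764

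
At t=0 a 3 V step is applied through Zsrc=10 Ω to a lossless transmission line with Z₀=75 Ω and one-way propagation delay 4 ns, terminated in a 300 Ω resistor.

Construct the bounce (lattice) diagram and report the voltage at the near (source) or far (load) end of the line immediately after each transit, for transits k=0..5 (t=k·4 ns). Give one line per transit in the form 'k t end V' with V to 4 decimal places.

0 0 source 2.6471
1 4 load 4.2353
2 8 source 3.0208
3 12 load 2.2920
4 16 source 2.8493
5 20 load 3.1837

Γ_L=0.600000, Γ_S=-0.764706; launch V₁=3·75/85=2.647059
k=0 src: V=2.6471
k=1 load: inc=2.647059, refl=2.647059·0.600000=1.5882; V=0.000000+2.647059+1.588235=4.2353
k=2 src: inc=1.588235, refl=1.588235·-0.764706=-1.2145; V=2.647059+1.588235+-1.214533=3.0208
k=3 load: inc=-1.214533, refl=-1.214533·0.600000=-0.7287; V=4.235294+-1.214533+-0.728720=2.2920
k=4 src: inc=-0.728720, refl=-0.728720·-0.764706=0.5573; V=3.020761+-0.728720+0.557256=2.8493
k=5 load: inc=0.557256, refl=0.557256·0.600000=0.3344; V=2.292042+0.557256+0.334354=3.1837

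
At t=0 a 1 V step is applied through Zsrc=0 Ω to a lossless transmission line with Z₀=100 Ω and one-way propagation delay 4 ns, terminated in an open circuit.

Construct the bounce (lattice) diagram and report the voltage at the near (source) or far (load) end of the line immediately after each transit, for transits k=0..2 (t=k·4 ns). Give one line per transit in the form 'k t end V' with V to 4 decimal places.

0 0 source 1.0000
1 4 load 2.0000
2 8 source 1.0000

Γ_L=1.000000, Γ_S=-1.000000; launch V₁=1·100/100=1.000000
k=0 src: V=1.0000
k=1 load: inc=1.000000, refl=1.000000·1.000000=1.0000; V=0.000000+1.000000+1.000000=2.0000
k=2 src: inc=1.000000, refl=1.000000·-1.000000=-1.0000; V=1.000000+1.000000+-1.000000=1.0000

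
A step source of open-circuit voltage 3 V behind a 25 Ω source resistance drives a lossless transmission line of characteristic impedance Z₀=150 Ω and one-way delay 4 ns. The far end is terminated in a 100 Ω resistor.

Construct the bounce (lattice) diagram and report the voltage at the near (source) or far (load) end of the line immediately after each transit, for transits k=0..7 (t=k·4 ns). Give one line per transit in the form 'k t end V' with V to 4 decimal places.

Γ_L=-0.200000, Γ_S=-0.714286; launch V₁=3·150/175=2.571429
k=0 src: V=2.5714
k=1 load: inc=2.571429, refl=2.571429·-0.200000=-0.5143; V=0.000000+2.571429+-0.514286=2.0571
k=2 src: inc=-0.514286, refl=-0.514286·-0.714286=0.3673; V=2.571429+-0.514286+0.367347=2.4245
k=3 load: inc=0.367347, refl=0.367347·-0.200000=-0.0735; V=2.057143+0.367347+-0.073469=2.3510
k=4 src: inc=-0.073469, refl=-0.073469·-0.714286=0.0525; V=2.424490+-0.073469+0.052478=2.4035
k=5 load: inc=0.052478, refl=0.052478·-0.200000=-0.0105; V=2.351020+0.052478+-0.010496=2.3930
k=6 src: inc=-0.010496, refl=-0.010496·-0.714286=0.0075; V=2.403499+-0.010496+0.007497=2.4005
k=7 load: inc=0.007497, refl=0.007497·-0.200000=-0.0015; V=2.393003+0.007497+-0.001499=2.3990

0 0 source 2.5714
1 4 load 2.0571
2 8 source 2.4245
3 12 load 2.3510
4 16 source 2.4035
5 20 load 2.3930
6 24 source 2.4005
7 28 load 2.3990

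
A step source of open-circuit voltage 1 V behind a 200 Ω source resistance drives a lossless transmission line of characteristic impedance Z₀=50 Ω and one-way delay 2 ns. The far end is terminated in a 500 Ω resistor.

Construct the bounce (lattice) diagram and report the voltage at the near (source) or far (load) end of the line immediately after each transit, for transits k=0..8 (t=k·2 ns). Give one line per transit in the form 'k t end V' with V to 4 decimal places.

0 0 source 0.2000
1 2 load 0.3636
2 4 source 0.4618
3 6 load 0.5421
4 8 source 0.5903
5 10 load 0.6298
6 12 source 0.6534
7 14 load 0.6728
8 16 source 0.6844

Γ_L=0.818182, Γ_S=0.600000; launch V₁=1·50/250=0.200000
k=0 src: V=0.2000
k=1 load: inc=0.200000, refl=0.200000·0.818182=0.1636; V=0.000000+0.200000+0.163636=0.3636
k=2 src: inc=0.163636, refl=0.163636·0.600000=0.0982; V=0.200000+0.163636+0.098182=0.4618
k=3 load: inc=0.098182, refl=0.098182·0.818182=0.0803; V=0.363636+0.098182+0.080331=0.5421
k=4 src: inc=0.080331, refl=0.080331·0.600000=0.0482; V=0.461818+0.080331+0.048198=0.5903
k=5 load: inc=0.048198, refl=0.048198·0.818182=0.0394; V=0.542149+0.048198+0.039435=0.6298
k=6 src: inc=0.039435, refl=0.039435·0.600000=0.0237; V=0.590347+0.039435+0.023661=0.6534
k=7 load: inc=0.023661, refl=0.023661·0.818182=0.0194; V=0.629782+0.023661+0.019359=0.6728
k=8 src: inc=0.019359, refl=0.019359·0.600000=0.0116; V=0.653443+0.019359+0.011615=0.6844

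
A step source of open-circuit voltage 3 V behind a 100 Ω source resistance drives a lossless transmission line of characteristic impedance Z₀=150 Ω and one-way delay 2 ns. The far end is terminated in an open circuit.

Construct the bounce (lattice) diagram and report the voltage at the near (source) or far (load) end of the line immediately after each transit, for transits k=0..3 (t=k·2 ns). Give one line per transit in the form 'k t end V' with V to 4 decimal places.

0 0 source 1.8000
1 2 load 3.6000
2 4 source 3.2400
3 6 load 2.8800

Γ_L=1.000000, Γ_S=-0.200000; launch V₁=3·150/250=1.800000
k=0 src: V=1.8000
k=1 load: inc=1.800000, refl=1.800000·1.000000=1.8000; V=0.000000+1.800000+1.800000=3.6000
k=2 src: inc=1.800000, refl=1.800000·-0.200000=-0.3600; V=1.800000+1.800000+-0.360000=3.2400
k=3 load: inc=-0.360000, refl=-0.360000·1.000000=-0.3600; V=3.600000+-0.360000+-0.360000=2.8800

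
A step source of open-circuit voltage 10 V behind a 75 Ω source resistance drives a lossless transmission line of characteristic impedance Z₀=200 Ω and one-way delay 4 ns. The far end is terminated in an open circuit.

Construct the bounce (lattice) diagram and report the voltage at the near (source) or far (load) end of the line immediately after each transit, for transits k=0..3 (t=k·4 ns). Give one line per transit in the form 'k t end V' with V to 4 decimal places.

0 0 source 7.2727
1 4 load 14.5455
2 8 source 11.2397
3 12 load 7.9339

Γ_L=1.000000, Γ_S=-0.454545; launch V₁=10·200/275=7.272727
k=0 src: V=7.2727
k=1 load: inc=7.272727, refl=7.272727·1.000000=7.2727; V=0.000000+7.272727+7.272727=14.5455
k=2 src: inc=7.272727, refl=7.272727·-0.454545=-3.3058; V=7.272727+7.272727+-3.305785=11.2397
k=3 load: inc=-3.305785, refl=-3.305785·1.000000=-3.3058; V=14.545455+-3.305785+-3.305785=7.9339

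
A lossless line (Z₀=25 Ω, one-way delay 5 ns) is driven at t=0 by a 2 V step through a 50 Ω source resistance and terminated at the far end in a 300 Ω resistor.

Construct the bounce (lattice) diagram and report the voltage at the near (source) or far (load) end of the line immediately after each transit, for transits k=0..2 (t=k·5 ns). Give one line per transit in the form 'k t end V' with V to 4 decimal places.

0 0 source 0.6667
1 5 load 1.2308
2 10 source 1.4188

Γ_L=0.846154, Γ_S=0.333333; launch V₁=2·25/75=0.666667
k=0 src: V=0.6667
k=1 load: inc=0.666667, refl=0.666667·0.846154=0.5641; V=0.000000+0.666667+0.564103=1.2308
k=2 src: inc=0.564103, refl=0.564103·0.333333=0.1880; V=0.666667+0.564103+0.188034=1.4188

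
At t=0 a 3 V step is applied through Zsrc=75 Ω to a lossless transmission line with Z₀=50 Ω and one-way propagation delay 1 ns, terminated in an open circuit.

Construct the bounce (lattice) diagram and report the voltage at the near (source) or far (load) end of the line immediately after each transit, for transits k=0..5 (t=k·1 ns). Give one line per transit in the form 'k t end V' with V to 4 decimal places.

Γ_L=1.000000, Γ_S=0.200000; launch V₁=3·50/125=1.200000
k=0 src: V=1.2000
k=1 load: inc=1.200000, refl=1.200000·1.000000=1.2000; V=0.000000+1.200000+1.200000=2.4000
k=2 src: inc=1.200000, refl=1.200000·0.200000=0.2400; V=1.200000+1.200000+0.240000=2.6400
k=3 load: inc=0.240000, refl=0.240000·1.000000=0.2400; V=2.400000+0.240000+0.240000=2.8800
k=4 src: inc=0.240000, refl=0.240000·0.200000=0.0480; V=2.640000+0.240000+0.048000=2.9280
k=5 load: inc=0.048000, refl=0.048000·1.000000=0.0480; V=2.880000+0.048000+0.048000=2.9760

0 0 source 1.2000
1 1 load 2.4000
2 2 source 2.6400
3 3 load 2.8800
4 4 source 2.9280
5 5 load 2.9760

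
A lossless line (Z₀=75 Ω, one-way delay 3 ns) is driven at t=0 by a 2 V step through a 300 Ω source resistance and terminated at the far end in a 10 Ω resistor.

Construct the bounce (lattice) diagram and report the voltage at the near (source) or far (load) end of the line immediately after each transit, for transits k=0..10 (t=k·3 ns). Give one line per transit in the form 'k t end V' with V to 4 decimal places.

Γ_L=-0.764706, Γ_S=0.600000; launch V₁=2·75/375=0.400000
k=0 src: V=0.4000
k=1 load: inc=0.400000, refl=0.400000·-0.764706=-0.3059; V=0.000000+0.400000+-0.305882=0.0941
k=2 src: inc=-0.305882, refl=-0.305882·0.600000=-0.1835; V=0.400000+-0.305882+-0.183529=-0.0894
k=3 load: inc=-0.183529, refl=-0.183529·-0.764706=0.1403; V=0.094118+-0.183529+0.140346=0.0509
k=4 src: inc=0.140346, refl=0.140346·0.600000=0.0842; V=-0.089412+0.140346+0.084208=0.1351
k=5 load: inc=0.084208, refl=0.084208·-0.764706=-0.0644; V=0.050934+0.084208+-0.064394=0.0707
k=6 src: inc=-0.064394, refl=-0.064394·0.600000=-0.0386; V=0.135142+-0.064394+-0.038636=0.0321
k=7 load: inc=-0.038636, refl=-0.038636·-0.764706=0.0295; V=0.070748+-0.038636+0.029546=0.0617
k=8 src: inc=0.029546, refl=0.029546·0.600000=0.0177; V=0.032111+0.029546+0.017727=0.0794
k=9 load: inc=0.017727, refl=0.017727·-0.764706=-0.0136; V=0.061657+0.017727+-0.013556=0.0658
k=10 src: inc=-0.013556, refl=-0.013556·0.600000=-0.0081; V=0.079384+-0.013556+-0.008134=0.0577

0 0 source 0.4000
1 3 load 0.0941
2 6 source -0.0894
3 9 load 0.0509
4 12 source 0.1351
5 15 load 0.0707
6 18 source 0.0321
7 21 load 0.0617
8 24 source 0.0794
9 27 load 0.0658
10 30 source 0.0577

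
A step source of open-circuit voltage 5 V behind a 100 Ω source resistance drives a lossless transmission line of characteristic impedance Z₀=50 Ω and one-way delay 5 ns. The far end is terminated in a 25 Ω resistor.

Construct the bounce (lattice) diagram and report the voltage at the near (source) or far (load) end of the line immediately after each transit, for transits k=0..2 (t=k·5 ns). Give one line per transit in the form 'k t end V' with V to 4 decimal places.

0 0 source 1.6667
1 5 load 1.1111
2 10 source 0.9259

Γ_L=-0.333333, Γ_S=0.333333; launch V₁=5·50/150=1.666667
k=0 src: V=1.6667
k=1 load: inc=1.666667, refl=1.666667·-0.333333=-0.5556; V=0.000000+1.666667+-0.555556=1.1111
k=2 src: inc=-0.555556, refl=-0.555556·0.333333=-0.1852; V=1.666667+-0.555556+-0.185185=0.9259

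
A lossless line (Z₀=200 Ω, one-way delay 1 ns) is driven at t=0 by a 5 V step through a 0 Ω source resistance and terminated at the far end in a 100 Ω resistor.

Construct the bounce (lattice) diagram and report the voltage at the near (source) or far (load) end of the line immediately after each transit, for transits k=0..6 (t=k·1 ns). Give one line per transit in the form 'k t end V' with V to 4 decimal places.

Γ_L=-0.333333, Γ_S=-1.000000; launch V₁=5·200/200=5.000000
k=0 src: V=5.0000
k=1 load: inc=5.000000, refl=5.000000·-0.333333=-1.6667; V=0.000000+5.000000+-1.666667=3.3333
k=2 src: inc=-1.666667, refl=-1.666667·-1.000000=1.6667; V=5.000000+-1.666667+1.666667=5.0000
k=3 load: inc=1.666667, refl=1.666667·-0.333333=-0.5556; V=3.333333+1.666667+-0.555556=4.4444
k=4 src: inc=-0.555556, refl=-0.555556·-1.000000=0.5556; V=5.000000+-0.555556+0.555556=5.0000
k=5 load: inc=0.555556, refl=0.555556·-0.333333=-0.1852; V=4.444444+0.555556+-0.185185=4.8148
k=6 src: inc=-0.185185, refl=-0.185185·-1.000000=0.1852; V=5.000000+-0.185185+0.185185=5.0000

0 0 source 5.0000
1 1 load 3.3333
2 2 source 5.0000
3 3 load 4.4444
4 4 source 5.0000
5 5 load 4.8148
6 6 source 5.0000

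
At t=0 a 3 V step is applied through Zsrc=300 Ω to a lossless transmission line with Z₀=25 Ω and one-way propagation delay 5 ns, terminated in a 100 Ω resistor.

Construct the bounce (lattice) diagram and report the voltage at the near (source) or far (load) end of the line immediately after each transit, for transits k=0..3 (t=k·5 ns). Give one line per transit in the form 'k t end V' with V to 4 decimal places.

0 0 source 0.2308
1 5 load 0.3692
2 10 source 0.4864
3 15 load 0.5567

Γ_L=0.600000, Γ_S=0.846154; launch V₁=3·25/325=0.230769
k=0 src: V=0.2308
k=1 load: inc=0.230769, refl=0.230769·0.600000=0.1385; V=0.000000+0.230769+0.138462=0.3692
k=2 src: inc=0.138462, refl=0.138462·0.846154=0.1172; V=0.230769+0.138462+0.117160=0.4864
k=3 load: inc=0.117160, refl=0.117160·0.600000=0.0703; V=0.369231+0.117160+0.070296=0.5567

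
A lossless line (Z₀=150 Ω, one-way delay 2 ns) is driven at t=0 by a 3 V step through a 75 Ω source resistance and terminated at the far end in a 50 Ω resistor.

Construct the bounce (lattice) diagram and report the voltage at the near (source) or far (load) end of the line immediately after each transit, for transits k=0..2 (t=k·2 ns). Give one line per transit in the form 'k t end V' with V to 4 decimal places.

Γ_L=-0.500000, Γ_S=-0.333333; launch V₁=3·150/225=2.000000
k=0 src: V=2.0000
k=1 load: inc=2.000000, refl=2.000000·-0.500000=-1.0000; V=0.000000+2.000000+-1.000000=1.0000
k=2 src: inc=-1.000000, refl=-1.000000·-0.333333=0.3333; V=2.000000+-1.000000+0.333333=1.3333

0 0 source 2.0000
1 2 load 1.0000
2 4 source 1.3333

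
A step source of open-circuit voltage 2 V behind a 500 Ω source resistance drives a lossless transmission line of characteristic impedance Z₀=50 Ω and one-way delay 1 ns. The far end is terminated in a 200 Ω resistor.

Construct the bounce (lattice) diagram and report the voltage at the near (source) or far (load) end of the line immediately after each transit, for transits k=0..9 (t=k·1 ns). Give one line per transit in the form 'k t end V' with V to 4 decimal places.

0 0 source 0.1818
1 1 load 0.2909
2 2 source 0.3802
3 3 load 0.4337
4 4 source 0.4775
5 5 load 0.5038
6 6 source 0.5253
7 7 load 0.5382
8 8 source 0.5488
9 9 load 0.5551

Γ_L=0.600000, Γ_S=0.818182; launch V₁=2·50/550=0.181818
k=0 src: V=0.1818
k=1 load: inc=0.181818, refl=0.181818·0.600000=0.1091; V=0.000000+0.181818+0.109091=0.2909
k=2 src: inc=0.109091, refl=0.109091·0.818182=0.0893; V=0.181818+0.109091+0.089256=0.3802
k=3 load: inc=0.089256, refl=0.089256·0.600000=0.0536; V=0.290909+0.089256+0.053554=0.4337
k=4 src: inc=0.053554, refl=0.053554·0.818182=0.0438; V=0.380165+0.053554+0.043817=0.4775
k=5 load: inc=0.043817, refl=0.043817·0.600000=0.0263; V=0.433719+0.043817+0.026290=0.5038
k=6 src: inc=0.026290, refl=0.026290·0.818182=0.0215; V=0.477536+0.026290+0.021510=0.5253
k=7 load: inc=0.021510, refl=0.021510·0.600000=0.0129; V=0.503826+0.021510+0.012906=0.5382
k=8 src: inc=0.012906, refl=0.012906·0.818182=0.0106; V=0.525336+0.012906+0.010559=0.5488
k=9 load: inc=0.010559, refl=0.010559·0.600000=0.0063; V=0.538242+0.010559+0.006336=0.5551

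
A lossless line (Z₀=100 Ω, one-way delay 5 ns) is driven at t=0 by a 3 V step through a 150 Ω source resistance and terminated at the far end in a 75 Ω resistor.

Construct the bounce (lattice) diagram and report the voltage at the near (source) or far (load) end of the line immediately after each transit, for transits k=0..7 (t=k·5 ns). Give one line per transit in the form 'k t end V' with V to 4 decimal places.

0 0 source 1.2000
1 5 load 1.0286
2 10 source 0.9943
3 15 load 0.9992
4 20 source 1.0002
5 25 load 1.0000
6 30 source 1.0000
7 35 load 1.0000

Γ_L=-0.142857, Γ_S=0.200000; launch V₁=3·100/250=1.200000
k=0 src: V=1.2000
k=1 load: inc=1.200000, refl=1.200000·-0.142857=-0.1714; V=0.000000+1.200000+-0.171429=1.0286
k=2 src: inc=-0.171429, refl=-0.171429·0.200000=-0.0343; V=1.200000+-0.171429+-0.034286=0.9943
k=3 load: inc=-0.034286, refl=-0.034286·-0.142857=0.0049; V=1.028571+-0.034286+0.004898=0.9992
k=4 src: inc=0.004898, refl=0.004898·0.200000=0.0010; V=0.994286+0.004898+0.000980=1.0002
k=5 load: inc=0.000980, refl=0.000980·-0.142857=-0.0001; V=0.999184+0.000980+-0.000140=1.0000
k=6 src: inc=-0.000140, refl=-0.000140·0.200000=-0.0000; V=1.000163+-0.000140+-0.000028=1.0000
k=7 load: inc=-0.000028, refl=-0.000028·-0.142857=0.0000; V=1.000023+-0.000028+0.000004=1.0000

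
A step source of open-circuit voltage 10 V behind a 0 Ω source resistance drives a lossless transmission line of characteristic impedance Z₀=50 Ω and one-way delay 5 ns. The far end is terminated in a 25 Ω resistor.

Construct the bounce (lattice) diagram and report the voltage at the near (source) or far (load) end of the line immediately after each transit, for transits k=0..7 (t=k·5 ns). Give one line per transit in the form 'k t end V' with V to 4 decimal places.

0 0 source 10.0000
1 5 load 6.6667
2 10 source 10.0000
3 15 load 8.8889
4 20 source 10.0000
5 25 load 9.6296
6 30 source 10.0000
7 35 load 9.8765

Γ_L=-0.333333, Γ_S=-1.000000; launch V₁=10·50/50=10.000000
k=0 src: V=10.0000
k=1 load: inc=10.000000, refl=10.000000·-0.333333=-3.3333; V=0.000000+10.000000+-3.333333=6.6667
k=2 src: inc=-3.333333, refl=-3.333333·-1.000000=3.3333; V=10.000000+-3.333333+3.333333=10.0000
k=3 load: inc=3.333333, refl=3.333333·-0.333333=-1.1111; V=6.666667+3.333333+-1.111111=8.8889
k=4 src: inc=-1.111111, refl=-1.111111·-1.000000=1.1111; V=10.000000+-1.111111+1.111111=10.0000
k=5 load: inc=1.111111, refl=1.111111·-0.333333=-0.3704; V=8.888889+1.111111+-0.370370=9.6296
k=6 src: inc=-0.370370, refl=-0.370370·-1.000000=0.3704; V=10.000000+-0.370370+0.370370=10.0000
k=7 load: inc=0.370370, refl=0.370370·-0.333333=-0.1235; V=9.629630+0.370370+-0.123457=9.8765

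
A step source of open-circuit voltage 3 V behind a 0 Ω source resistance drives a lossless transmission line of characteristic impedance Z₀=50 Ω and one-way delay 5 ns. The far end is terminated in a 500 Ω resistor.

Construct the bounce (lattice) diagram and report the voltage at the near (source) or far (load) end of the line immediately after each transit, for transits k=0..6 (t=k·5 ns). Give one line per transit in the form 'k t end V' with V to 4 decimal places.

Γ_L=0.818182, Γ_S=-1.000000; launch V₁=3·50/50=3.000000
k=0 src: V=3.0000
k=1 load: inc=3.000000, refl=3.000000·0.818182=2.4545; V=0.000000+3.000000+2.454545=5.4545
k=2 src: inc=2.454545, refl=2.454545·-1.000000=-2.4545; V=3.000000+2.454545+-2.454545=3.0000
k=3 load: inc=-2.454545, refl=-2.454545·0.818182=-2.0083; V=5.454545+-2.454545+-2.008264=0.9917
k=4 src: inc=-2.008264, refl=-2.008264·-1.000000=2.0083; V=3.000000+-2.008264+2.008264=3.0000
k=5 load: inc=2.008264, refl=2.008264·0.818182=1.6431; V=0.991736+2.008264+1.643125=4.6431
k=6 src: inc=1.643125, refl=1.643125·-1.000000=-1.6431; V=3.000000+1.643125+-1.643125=3.0000

0 0 source 3.0000
1 5 load 5.4545
2 10 source 3.0000
3 15 load 0.9917
4 20 source 3.0000
5 25 load 4.6431
6 30 source 3.0000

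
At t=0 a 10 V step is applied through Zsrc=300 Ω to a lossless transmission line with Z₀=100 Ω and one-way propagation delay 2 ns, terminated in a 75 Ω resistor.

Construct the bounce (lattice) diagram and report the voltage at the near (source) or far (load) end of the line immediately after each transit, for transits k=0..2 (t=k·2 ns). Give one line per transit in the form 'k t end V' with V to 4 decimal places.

0 0 source 2.5000
1 2 load 2.1429
2 4 source 1.9643

Γ_L=-0.142857, Γ_S=0.500000; launch V₁=10·100/400=2.500000
k=0 src: V=2.5000
k=1 load: inc=2.500000, refl=2.500000·-0.142857=-0.3571; V=0.000000+2.500000+-0.357143=2.1429
k=2 src: inc=-0.357143, refl=-0.357143·0.500000=-0.1786; V=2.500000+-0.357143+-0.178571=1.9643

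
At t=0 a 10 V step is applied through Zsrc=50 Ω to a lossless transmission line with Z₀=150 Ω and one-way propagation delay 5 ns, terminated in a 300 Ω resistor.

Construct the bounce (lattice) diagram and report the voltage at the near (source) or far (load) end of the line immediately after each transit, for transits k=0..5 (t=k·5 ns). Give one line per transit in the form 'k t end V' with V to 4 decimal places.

0 0 source 7.5000
1 5 load 10.0000
2 10 source 8.7500
3 15 load 8.3333
4 20 source 8.5417
5 25 load 8.6111

Γ_L=0.333333, Γ_S=-0.500000; launch V₁=10·150/200=7.500000
k=0 src: V=7.5000
k=1 load: inc=7.500000, refl=7.500000·0.333333=2.5000; V=0.000000+7.500000+2.500000=10.0000
k=2 src: inc=2.500000, refl=2.500000·-0.500000=-1.2500; V=7.500000+2.500000+-1.250000=8.7500
k=3 load: inc=-1.250000, refl=-1.250000·0.333333=-0.4167; V=10.000000+-1.250000+-0.416667=8.3333
k=4 src: inc=-0.416667, refl=-0.416667·-0.500000=0.2083; V=8.750000+-0.416667+0.208333=8.5417
k=5 load: inc=0.208333, refl=0.208333·0.333333=0.0694; V=8.333333+0.208333+0.069444=8.6111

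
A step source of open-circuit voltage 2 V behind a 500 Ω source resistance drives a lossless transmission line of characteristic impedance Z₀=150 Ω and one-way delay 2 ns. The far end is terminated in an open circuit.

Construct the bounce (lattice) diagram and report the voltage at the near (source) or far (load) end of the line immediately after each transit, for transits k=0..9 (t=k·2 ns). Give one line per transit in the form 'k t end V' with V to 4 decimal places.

Γ_L=1.000000, Γ_S=0.538462; launch V₁=2·150/650=0.461538
k=0 src: V=0.4615
k=1 load: inc=0.461538, refl=0.461538·1.000000=0.4615; V=0.000000+0.461538+0.461538=0.9231
k=2 src: inc=0.461538, refl=0.461538·0.538462=0.2485; V=0.461538+0.461538+0.248521=1.1716
k=3 load: inc=0.248521, refl=0.248521·1.000000=0.2485; V=0.923077+0.248521+0.248521=1.4201
k=4 src: inc=0.248521, refl=0.248521·0.538462=0.1338; V=1.171598+0.248521+0.133819=1.5539
k=5 load: inc=0.133819, refl=0.133819·1.000000=0.1338; V=1.420118+0.133819+0.133819=1.6878
k=6 src: inc=0.133819, refl=0.133819·0.538462=0.0721; V=1.553937+0.133819+0.072056=1.7598
k=7 load: inc=0.072056, refl=0.072056·1.000000=0.0721; V=1.687756+0.072056+0.072056=1.8319
k=8 src: inc=0.072056, refl=0.072056·0.538462=0.0388; V=1.759812+0.072056+0.038800=1.8707
k=9 load: inc=0.038800, refl=0.038800·1.000000=0.0388; V=1.831869+0.038800+0.038800=1.9095

0 0 source 0.4615
1 2 load 0.9231
2 4 source 1.1716
3 6 load 1.4201
4 8 source 1.5539
5 10 load 1.6878
6 12 source 1.7598
7 14 load 1.8319
8 16 source 1.8707
9 18 load 1.9095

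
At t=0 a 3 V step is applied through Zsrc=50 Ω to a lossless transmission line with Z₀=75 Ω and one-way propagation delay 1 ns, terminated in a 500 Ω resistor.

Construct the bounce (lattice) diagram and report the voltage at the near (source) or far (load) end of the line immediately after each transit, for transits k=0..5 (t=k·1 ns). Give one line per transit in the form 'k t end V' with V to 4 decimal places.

0 0 source 1.8000
1 1 load 3.1304
2 2 source 2.8643
3 3 load 2.6677
4 4 source 2.7070
5 5 load 2.7361

Γ_L=0.739130, Γ_S=-0.200000; launch V₁=3·75/125=1.800000
k=0 src: V=1.8000
k=1 load: inc=1.800000, refl=1.800000·0.739130=1.3304; V=0.000000+1.800000+1.330435=3.1304
k=2 src: inc=1.330435, refl=1.330435·-0.200000=-0.2661; V=1.800000+1.330435+-0.266087=2.8643
k=3 load: inc=-0.266087, refl=-0.266087·0.739130=-0.1967; V=3.130435+-0.266087+-0.196673=2.6677
k=4 src: inc=-0.196673, refl=-0.196673·-0.200000=0.0393; V=2.864348+-0.196673+0.039335=2.7070
k=5 load: inc=0.039335, refl=0.039335·0.739130=0.0291; V=2.667675+0.039335+0.029073=2.7361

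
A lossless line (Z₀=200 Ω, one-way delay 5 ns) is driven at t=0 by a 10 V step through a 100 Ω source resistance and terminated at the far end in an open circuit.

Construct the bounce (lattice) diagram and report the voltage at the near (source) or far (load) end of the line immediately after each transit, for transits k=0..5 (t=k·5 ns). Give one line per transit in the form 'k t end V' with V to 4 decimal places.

Γ_L=1.000000, Γ_S=-0.333333; launch V₁=10·200/300=6.666667
k=0 src: V=6.6667
k=1 load: inc=6.666667, refl=6.666667·1.000000=6.6667; V=0.000000+6.666667+6.666667=13.3333
k=2 src: inc=6.666667, refl=6.666667·-0.333333=-2.2222; V=6.666667+6.666667+-2.222222=11.1111
k=3 load: inc=-2.222222, refl=-2.222222·1.000000=-2.2222; V=13.333333+-2.222222+-2.222222=8.8889
k=4 src: inc=-2.222222, refl=-2.222222·-0.333333=0.7407; V=11.111111+-2.222222+0.740741=9.6296
k=5 load: inc=0.740741, refl=0.740741·1.000000=0.7407; V=8.888889+0.740741+0.740741=10.3704

0 0 source 6.6667
1 5 load 13.3333
2 10 source 11.1111
3 15 load 8.8889
4 20 source 9.6296
5 25 load 10.3704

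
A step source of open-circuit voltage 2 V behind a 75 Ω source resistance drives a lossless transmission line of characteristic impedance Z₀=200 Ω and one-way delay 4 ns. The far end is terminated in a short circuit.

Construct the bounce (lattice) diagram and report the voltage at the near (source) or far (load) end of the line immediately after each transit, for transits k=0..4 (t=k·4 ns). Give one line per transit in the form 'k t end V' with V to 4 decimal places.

Γ_L=-1.000000, Γ_S=-0.454545; launch V₁=2·200/275=1.454545
k=0 src: V=1.4545
k=1 load: inc=1.454545, refl=1.454545·-1.000000=-1.4545; V=0.000000+1.454545+-1.454545=0.0000
k=2 src: inc=-1.454545, refl=-1.454545·-0.454545=0.6612; V=1.454545+-1.454545+0.661157=0.6612
k=3 load: inc=0.661157, refl=0.661157·-1.000000=-0.6612; V=0.000000+0.661157+-0.661157=0.0000
k=4 src: inc=-0.661157, refl=-0.661157·-0.454545=0.3005; V=0.661157+-0.661157+0.300526=0.3005

0 0 source 1.4545
1 4 load 0.0000
2 8 source 0.6612
3 12 load 0.0000
4 16 source 0.3005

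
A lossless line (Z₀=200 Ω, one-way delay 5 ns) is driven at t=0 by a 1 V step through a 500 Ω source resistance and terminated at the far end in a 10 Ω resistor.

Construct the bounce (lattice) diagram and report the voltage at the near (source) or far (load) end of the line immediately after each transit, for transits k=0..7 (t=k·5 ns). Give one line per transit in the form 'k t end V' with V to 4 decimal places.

Γ_L=-0.904762, Γ_S=0.428571; launch V₁=1·200/700=0.285714
k=0 src: V=0.2857
k=1 load: inc=0.285714, refl=0.285714·-0.904762=-0.2585; V=0.000000+0.285714+-0.258503=0.0272
k=2 src: inc=-0.258503, refl=-0.258503·0.428571=-0.1108; V=0.285714+-0.258503+-0.110787=-0.0836
k=3 load: inc=-0.110787, refl=-0.110787·-0.904762=0.1002; V=0.027211+-0.110787+0.100236=0.0167
k=4 src: inc=0.100236, refl=0.100236·0.428571=0.0430; V=-0.083576+0.100236+0.042958=0.0596
k=5 load: inc=0.042958, refl=0.042958·-0.904762=-0.0389; V=0.016660+0.042958+-0.038867=0.0208
k=6 src: inc=-0.038867, refl=-0.038867·0.428571=-0.0167; V=0.059618+-0.038867+-0.016657=0.0041
k=7 load: inc=-0.016657, refl=-0.016657·-0.904762=0.0151; V=0.020751+-0.016657+0.015071=0.0192

0 0 source 0.2857
1 5 load 0.0272
2 10 source -0.0836
3 15 load 0.0167
4 20 source 0.0596
5 25 load 0.0208
6 30 source 0.0041
7 35 load 0.0192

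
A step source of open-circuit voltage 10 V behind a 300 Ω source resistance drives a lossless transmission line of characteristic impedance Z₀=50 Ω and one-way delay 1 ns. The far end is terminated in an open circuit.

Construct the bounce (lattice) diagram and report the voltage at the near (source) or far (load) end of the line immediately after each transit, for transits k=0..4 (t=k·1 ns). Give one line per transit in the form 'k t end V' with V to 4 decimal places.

0 0 source 1.4286
1 1 load 2.8571
2 2 source 3.8776
3 3 load 4.8980
4 4 source 5.6268

Γ_L=1.000000, Γ_S=0.714286; launch V₁=10·50/350=1.428571
k=0 src: V=1.4286
k=1 load: inc=1.428571, refl=1.428571·1.000000=1.4286; V=0.000000+1.428571+1.428571=2.8571
k=2 src: inc=1.428571, refl=1.428571·0.714286=1.0204; V=1.428571+1.428571+1.020408=3.8776
k=3 load: inc=1.020408, refl=1.020408·1.000000=1.0204; V=2.857143+1.020408+1.020408=4.8980
k=4 src: inc=1.020408, refl=1.020408·0.714286=0.7289; V=3.877551+1.020408+0.728863=5.6268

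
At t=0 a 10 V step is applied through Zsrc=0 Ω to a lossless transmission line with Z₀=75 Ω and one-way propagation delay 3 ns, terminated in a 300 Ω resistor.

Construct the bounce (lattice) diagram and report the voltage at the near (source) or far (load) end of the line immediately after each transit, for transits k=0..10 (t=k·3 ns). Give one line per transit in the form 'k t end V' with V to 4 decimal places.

0 0 source 10.0000
1 3 load 16.0000
2 6 source 10.0000
3 9 load 6.4000
4 12 source 10.0000
5 15 load 12.1600
6 18 source 10.0000
7 21 load 8.7040
8 24 source 10.0000
9 27 load 10.7776
10 30 source 10.0000

Γ_L=0.600000, Γ_S=-1.000000; launch V₁=10·75/75=10.000000
k=0 src: V=10.0000
k=1 load: inc=10.000000, refl=10.000000·0.600000=6.0000; V=0.000000+10.000000+6.000000=16.0000
k=2 src: inc=6.000000, refl=6.000000·-1.000000=-6.0000; V=10.000000+6.000000+-6.000000=10.0000
k=3 load: inc=-6.000000, refl=-6.000000·0.600000=-3.6000; V=16.000000+-6.000000+-3.600000=6.4000
k=4 src: inc=-3.600000, refl=-3.600000·-1.000000=3.6000; V=10.000000+-3.600000+3.600000=10.0000
k=5 load: inc=3.600000, refl=3.600000·0.600000=2.1600; V=6.400000+3.600000+2.160000=12.1600
k=6 src: inc=2.160000, refl=2.160000·-1.000000=-2.1600; V=10.000000+2.160000+-2.160000=10.0000
k=7 load: inc=-2.160000, refl=-2.160000·0.600000=-1.2960; V=12.160000+-2.160000+-1.296000=8.7040
k=8 src: inc=-1.296000, refl=-1.296000·-1.000000=1.2960; V=10.000000+-1.296000+1.296000=10.0000
k=9 load: inc=1.296000, refl=1.296000·0.600000=0.7776; V=8.704000+1.296000+0.777600=10.7776
k=10 src: inc=0.777600, refl=0.777600·-1.000000=-0.7776; V=10.000000+0.777600+-0.777600=10.0000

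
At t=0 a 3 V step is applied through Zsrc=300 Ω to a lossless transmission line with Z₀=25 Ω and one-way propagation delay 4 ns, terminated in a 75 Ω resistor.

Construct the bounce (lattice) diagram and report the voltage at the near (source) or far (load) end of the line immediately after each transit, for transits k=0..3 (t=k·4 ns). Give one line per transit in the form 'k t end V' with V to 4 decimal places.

0 0 source 0.2308
1 4 load 0.3462
2 8 source 0.4438
3 12 load 0.4926

Γ_L=0.500000, Γ_S=0.846154; launch V₁=3·25/325=0.230769
k=0 src: V=0.2308
k=1 load: inc=0.230769, refl=0.230769·0.500000=0.1154; V=0.000000+0.230769+0.115385=0.3462
k=2 src: inc=0.115385, refl=0.115385·0.846154=0.0976; V=0.230769+0.115385+0.097633=0.4438
k=3 load: inc=0.097633, refl=0.097633·0.500000=0.0488; V=0.346154+0.097633+0.048817=0.4926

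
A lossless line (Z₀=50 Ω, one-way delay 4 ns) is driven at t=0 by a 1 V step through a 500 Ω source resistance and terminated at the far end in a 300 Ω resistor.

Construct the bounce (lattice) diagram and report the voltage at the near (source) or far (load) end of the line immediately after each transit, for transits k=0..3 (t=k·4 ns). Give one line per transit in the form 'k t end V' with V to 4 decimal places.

0 0 source 0.0909
1 4 load 0.1558
2 8 source 0.2090
3 12 load 0.2469

Γ_L=0.714286, Γ_S=0.818182; launch V₁=1·50/550=0.090909
k=0 src: V=0.0909
k=1 load: inc=0.090909, refl=0.090909·0.714286=0.0649; V=0.000000+0.090909+0.064935=0.1558
k=2 src: inc=0.064935, refl=0.064935·0.818182=0.0531; V=0.090909+0.064935+0.053129=0.2090
k=3 load: inc=0.053129, refl=0.053129·0.714286=0.0379; V=0.155844+0.053129+0.037949=0.2469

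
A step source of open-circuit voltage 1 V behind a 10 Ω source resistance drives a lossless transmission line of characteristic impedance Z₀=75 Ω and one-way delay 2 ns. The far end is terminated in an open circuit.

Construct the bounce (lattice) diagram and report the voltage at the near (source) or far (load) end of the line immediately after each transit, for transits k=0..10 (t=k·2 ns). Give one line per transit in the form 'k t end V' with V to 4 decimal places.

0 0 source 0.8824
1 2 load 1.7647
2 4 source 1.0900
3 6 load 0.4152
4 8 source 0.9312
5 10 load 1.4472
6 12 source 1.0526
7 14 load 0.6580
8 16 source 0.9598
9 18 load 1.2615
10 20 source 1.0308

Γ_L=1.000000, Γ_S=-0.764706; launch V₁=1·75/85=0.882353
k=0 src: V=0.8824
k=1 load: inc=0.882353, refl=0.882353·1.000000=0.8824; V=0.000000+0.882353+0.882353=1.7647
k=2 src: inc=0.882353, refl=0.882353·-0.764706=-0.6747; V=0.882353+0.882353+-0.674740=1.0900
k=3 load: inc=-0.674740, refl=-0.674740·1.000000=-0.6747; V=1.764706+-0.674740+-0.674740=0.4152
k=4 src: inc=-0.674740, refl=-0.674740·-0.764706=0.5160; V=1.089965+-0.674740+0.515978=0.9312
k=5 load: inc=0.515978, refl=0.515978·1.000000=0.5160; V=0.415225+0.515978+0.515978=1.4472
k=6 src: inc=0.515978, refl=0.515978·-0.764706=-0.3946; V=0.931203+0.515978+-0.394571=1.0526
k=7 load: inc=-0.394571, refl=-0.394571·1.000000=-0.3946; V=1.447181+-0.394571+-0.394571=0.6580
k=8 src: inc=-0.394571, refl=-0.394571·-0.764706=0.3017; V=1.052610+-0.394571+0.301731=0.9598
k=9 load: inc=0.301731, refl=0.301731·1.000000=0.3017; V=0.658038+0.301731+0.301731=1.2615
k=10 src: inc=0.301731, refl=0.301731·-0.764706=-0.2307; V=0.959769+0.301731+-0.230736=1.0308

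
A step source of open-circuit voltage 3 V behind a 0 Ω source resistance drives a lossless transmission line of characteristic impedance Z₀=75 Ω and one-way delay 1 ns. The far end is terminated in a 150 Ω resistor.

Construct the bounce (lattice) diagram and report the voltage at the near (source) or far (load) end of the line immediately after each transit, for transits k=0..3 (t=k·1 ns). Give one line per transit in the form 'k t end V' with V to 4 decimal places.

0 0 source 3.0000
1 1 load 4.0000
2 2 source 3.0000
3 3 load 2.6667

Γ_L=0.333333, Γ_S=-1.000000; launch V₁=3·75/75=3.000000
k=0 src: V=3.0000
k=1 load: inc=3.000000, refl=3.000000·0.333333=1.0000; V=0.000000+3.000000+1.000000=4.0000
k=2 src: inc=1.000000, refl=1.000000·-1.000000=-1.0000; V=3.000000+1.000000+-1.000000=3.0000
k=3 load: inc=-1.000000, refl=-1.000000·0.333333=-0.3333; V=4.000000+-1.000000+-0.333333=2.6667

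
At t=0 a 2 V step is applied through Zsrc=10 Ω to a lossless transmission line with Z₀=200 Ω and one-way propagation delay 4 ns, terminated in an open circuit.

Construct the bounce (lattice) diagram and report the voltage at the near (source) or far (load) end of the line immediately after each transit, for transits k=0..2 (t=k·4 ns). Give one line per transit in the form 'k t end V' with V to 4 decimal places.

Γ_L=1.000000, Γ_S=-0.904762; launch V₁=2·200/210=1.904762
k=0 src: V=1.9048
k=1 load: inc=1.904762, refl=1.904762·1.000000=1.9048; V=0.000000+1.904762+1.904762=3.8095
k=2 src: inc=1.904762, refl=1.904762·-0.904762=-1.7234; V=1.904762+1.904762+-1.723356=2.0862

0 0 source 1.9048
1 4 load 3.8095
2 8 source 2.0862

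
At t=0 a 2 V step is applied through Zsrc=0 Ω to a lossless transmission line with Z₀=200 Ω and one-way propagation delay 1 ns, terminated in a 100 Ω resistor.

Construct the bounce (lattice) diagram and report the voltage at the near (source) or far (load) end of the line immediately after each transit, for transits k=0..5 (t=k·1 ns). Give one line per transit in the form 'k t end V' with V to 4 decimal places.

0 0 source 2.0000
1 1 load 1.3333
2 2 source 2.0000
3 3 load 1.7778
4 4 source 2.0000
5 5 load 1.9259

Γ_L=-0.333333, Γ_S=-1.000000; launch V₁=2·200/200=2.000000
k=0 src: V=2.0000
k=1 load: inc=2.000000, refl=2.000000·-0.333333=-0.6667; V=0.000000+2.000000+-0.666667=1.3333
k=2 src: inc=-0.666667, refl=-0.666667·-1.000000=0.6667; V=2.000000+-0.666667+0.666667=2.0000
k=3 load: inc=0.666667, refl=0.666667·-0.333333=-0.2222; V=1.333333+0.666667+-0.222222=1.7778
k=4 src: inc=-0.222222, refl=-0.222222·-1.000000=0.2222; V=2.000000+-0.222222+0.222222=2.0000
k=5 load: inc=0.222222, refl=0.222222·-0.333333=-0.0741; V=1.777778+0.222222+-0.074074=1.9259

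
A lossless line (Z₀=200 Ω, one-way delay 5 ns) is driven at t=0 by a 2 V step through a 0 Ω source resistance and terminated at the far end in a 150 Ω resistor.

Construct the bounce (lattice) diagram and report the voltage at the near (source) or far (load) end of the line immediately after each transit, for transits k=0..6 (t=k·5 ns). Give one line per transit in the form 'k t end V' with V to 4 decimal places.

Γ_L=-0.142857, Γ_S=-1.000000; launch V₁=2·200/200=2.000000
k=0 src: V=2.0000
k=1 load: inc=2.000000, refl=2.000000·-0.142857=-0.2857; V=0.000000+2.000000+-0.285714=1.7143
k=2 src: inc=-0.285714, refl=-0.285714·-1.000000=0.2857; V=2.000000+-0.285714+0.285714=2.0000
k=3 load: inc=0.285714, refl=0.285714·-0.142857=-0.0408; V=1.714286+0.285714+-0.040816=1.9592
k=4 src: inc=-0.040816, refl=-0.040816·-1.000000=0.0408; V=2.000000+-0.040816+0.040816=2.0000
k=5 load: inc=0.040816, refl=0.040816·-0.142857=-0.0058; V=1.959184+0.040816+-0.005831=1.9942
k=6 src: inc=-0.005831, refl=-0.005831·-1.000000=0.0058; V=2.000000+-0.005831+0.005831=2.0000

0 0 source 2.0000
1 5 load 1.7143
2 10 source 2.0000
3 15 load 1.9592
4 20 source 2.0000
5 25 load 1.9942
6 30 source 2.0000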